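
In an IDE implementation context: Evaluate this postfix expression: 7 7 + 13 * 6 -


Processing tokens left to right:
Push 7, Push 7
Pop 7 and 7, compute 7 + 7 = 14, push 14
Push 13
Pop 14 and 13, compute 14 * 13 = 182, push 182
Push 6
Pop 182 and 6, compute 182 - 6 = 176, push 176
Stack result: 176

176


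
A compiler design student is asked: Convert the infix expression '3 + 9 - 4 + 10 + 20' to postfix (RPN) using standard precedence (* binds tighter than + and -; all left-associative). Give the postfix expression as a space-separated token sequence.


Applying the shunting-yard algorithm:
  Operand 3 -> output
  Push '+' onto operator stack -> op-stack: [+]
  Operand 9 -> output
  See '-' (prec 1); top '+' (prec 1) >= it -> pop '+' to output
  Push '-' onto operator stack -> op-stack: [-]
  Operand 4 -> output
  See '+' (prec 1); top '-' (prec 1) >= it -> pop '-' to output
  Push '+' onto operator stack -> op-stack: [+]
  Operand 10 -> output
  See '+' (prec 1); top '+' (prec 1) >= it -> pop '+' to output
  Push '+' onto operator stack -> op-stack: [+]
  Operand 20 -> output
  End of input: pop '+' to output
Postfix result: 3 9 + 4 - 10 + 20 +

3 9 + 4 - 10 + 20 +


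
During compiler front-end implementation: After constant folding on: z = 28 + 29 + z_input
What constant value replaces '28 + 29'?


Identifying constant sub-expression:
  Original: z = 28 + 29 + z_input
  28 and 29 are both compile-time constants
  Evaluating: 28 + 29 = 57
  After folding: z = 57 + z_input

57


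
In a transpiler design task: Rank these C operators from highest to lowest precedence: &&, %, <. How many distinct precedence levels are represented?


Looking up precedence for each operator:
  && -> precedence 2
  % -> precedence 6
  < -> precedence 4
Sorted highest to lowest: %, <, &&
Distinct precedence values: [6, 4, 2]
Number of distinct levels: 3

3


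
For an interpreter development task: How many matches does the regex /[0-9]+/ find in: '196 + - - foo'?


Pattern: /[0-9]+/ (int literals)
Input: '196 + - - foo'
Scanning for matches:
  Match 1: '196'
Total matches: 1

1


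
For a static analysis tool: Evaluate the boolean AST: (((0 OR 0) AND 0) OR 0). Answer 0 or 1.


Step 1: Evaluate inner node
  0 OR 0 = 0
Step 2: Evaluate next node
  0 AND 0 = 0
Step 3: Evaluate root node
  0 OR 0 = 0

0


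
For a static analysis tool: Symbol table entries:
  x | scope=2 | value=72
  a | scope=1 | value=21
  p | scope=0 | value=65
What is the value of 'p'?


Searching symbol table for 'p':
  x | scope=2 | value=72
  a | scope=1 | value=21
  p | scope=0 | value=65 <- MATCH
Found 'p' at scope 0 with value 65

65


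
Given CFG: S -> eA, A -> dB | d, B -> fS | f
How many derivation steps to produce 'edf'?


Grammar: S -> eA, A -> dB | d, B -> fS | f
Deriving 'edf':
Step 1: S -> eA => eA
Step 2: A -> dB => edB
Step 3: B -> f => edf
Total derivation steps: 3

3


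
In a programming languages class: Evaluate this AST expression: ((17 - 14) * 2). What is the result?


Expression: ((17 - 14) * 2)
Evaluating step by step:
  17 - 14 = 3
  3 * 2 = 6
Result: 6

6


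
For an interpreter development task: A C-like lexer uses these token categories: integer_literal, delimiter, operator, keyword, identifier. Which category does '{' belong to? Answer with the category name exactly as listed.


Token: '{'
Checking categories:
  identifier: no
  integer_literal: no
  operator: no
  keyword: no
  delimiter: YES
Category: delimiter

delimiter


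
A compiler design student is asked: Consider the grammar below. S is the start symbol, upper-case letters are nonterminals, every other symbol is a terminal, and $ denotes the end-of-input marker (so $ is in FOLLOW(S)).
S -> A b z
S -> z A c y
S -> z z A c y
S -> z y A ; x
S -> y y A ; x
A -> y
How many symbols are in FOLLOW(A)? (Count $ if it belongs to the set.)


S is the start symbol and does not occur in any rule body, so FOLLOW(S) = {$}.
Examining every occurrence of A in a rule body:
  S -> A b z : A is followed by terminal 'b' -> add 'b'
  S -> z A c y : A is followed by terminal 'c' -> add 'c'
  S -> z z A c y : A is followed by terminal 'c' -> add 'c' (already in the set)
  S -> z y A ; x : A is followed by terminal ';' -> add ';'
  S -> y y A ; x : A is followed by terminal ';' -> add ';' (already in the set)
  A -> y : A does not occur in the body -> contributes nothing
FOLLOW(A) = {;, b, c}
Count: 3

3


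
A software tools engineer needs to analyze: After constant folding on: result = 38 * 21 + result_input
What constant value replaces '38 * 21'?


Identifying constant sub-expression:
  Original: result = 38 * 21 + result_input
  38 and 21 are both compile-time constants
  Evaluating: 38 * 21 = 798
  After folding: result = 798 + result_input

798


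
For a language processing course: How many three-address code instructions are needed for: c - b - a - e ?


Expression: c - b - a - e
Generating three-address code (respecting * over +/- precedence):
  Instruction 1: t1 = c - b
  Instruction 2: t2 = t1 - a
  Instruction 3: t3 = t2 - e
Total instructions: 3

3


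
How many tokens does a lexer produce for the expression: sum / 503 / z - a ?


Scanning 'sum / 503 / z - a'
Token 1: 'sum' -> identifier
Token 2: '/' -> operator
Token 3: '503' -> integer_literal
Token 4: '/' -> operator
Token 5: 'z' -> identifier
Token 6: '-' -> operator
Token 7: 'a' -> identifier
Total tokens: 7

7


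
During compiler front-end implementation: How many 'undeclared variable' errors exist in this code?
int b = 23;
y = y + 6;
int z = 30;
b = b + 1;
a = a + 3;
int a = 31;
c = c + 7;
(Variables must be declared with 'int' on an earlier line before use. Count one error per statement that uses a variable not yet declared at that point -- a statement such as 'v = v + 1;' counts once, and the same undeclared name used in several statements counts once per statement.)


Scanning code line by line:
  Line 1: declare 'b' -> declared = ['b']
  Line 2: use 'y' -> ERROR (undeclared)
  Line 3: declare 'z' -> declared = ['b', 'z']
  Line 4: use 'b' -> OK (declared)
  Line 5: use 'a' -> ERROR (undeclared)
  Line 6: declare 'a' -> declared = ['a', 'b', 'z']
  Line 7: use 'c' -> ERROR (undeclared)
Total undeclared variable errors: 3

3


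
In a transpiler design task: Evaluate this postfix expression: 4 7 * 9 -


Processing tokens left to right:
Push 4, Push 7
Pop 4 and 7, compute 4 * 7 = 28, push 28
Push 9
Pop 28 and 9, compute 28 - 9 = 19, push 19
Stack result: 19

19


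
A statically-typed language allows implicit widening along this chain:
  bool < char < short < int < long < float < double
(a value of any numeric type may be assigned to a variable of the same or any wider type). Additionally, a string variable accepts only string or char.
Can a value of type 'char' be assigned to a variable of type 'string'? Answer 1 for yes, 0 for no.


Target variable type: string
Source value type: char
Rule: string accepts only {string, char}
  source 'char' in {string, char}? Yes
Result: 1

1


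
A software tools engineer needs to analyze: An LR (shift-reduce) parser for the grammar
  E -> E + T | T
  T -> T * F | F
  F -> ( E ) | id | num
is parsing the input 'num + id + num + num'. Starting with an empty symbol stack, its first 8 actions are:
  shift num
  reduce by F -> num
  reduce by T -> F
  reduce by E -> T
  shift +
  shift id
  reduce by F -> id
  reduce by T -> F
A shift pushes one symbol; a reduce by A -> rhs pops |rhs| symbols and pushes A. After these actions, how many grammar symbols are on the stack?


Tracking the symbol stack through each action:
  Action 1: shift 'num' : push -> stack = [num] (size 1)
  Action 2: reduce by F -> num : pop 1, push F -> stack = [F] (size 1)
  Action 3: reduce by T -> F : pop 1, push T -> stack = [T] (size 1)
  Action 4: reduce by E -> T : pop 1, push E -> stack = [E] (size 1)
  Action 5: shift '+' : push -> stack = [E, +] (size 2)
  Action 6: shift 'id' : push -> stack = [E, +, id] (size 3)
  Action 7: reduce by F -> id : pop 1, push F -> stack = [E, +, F] (size 3)
  Action 8: reduce by T -> F : pop 1, push T -> stack = [E, +, T] (size 3)
Final stack size: 3

3


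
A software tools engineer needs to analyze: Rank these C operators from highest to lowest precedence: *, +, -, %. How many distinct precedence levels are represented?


Looking up precedence for each operator:
  * -> precedence 6
  + -> precedence 5
  - -> precedence 5
  % -> precedence 6
Sorted highest to lowest: *, %, +, -
Distinct precedence values: [6, 5]
Number of distinct levels: 2

2


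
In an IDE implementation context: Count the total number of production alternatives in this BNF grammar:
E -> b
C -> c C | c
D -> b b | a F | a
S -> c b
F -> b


Counting alternatives per rule:
  E: 1 alternative(s)
  C: 2 alternative(s)
  D: 3 alternative(s)
  S: 1 alternative(s)
  F: 1 alternative(s)
Sum: 1 + 2 + 3 + 1 + 1 = 8

8


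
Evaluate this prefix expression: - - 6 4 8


Parsing prefix expression: - - 6 4 8
Step 1: Innermost operation '- 6 4'
  6 - 4 = 2
Step 2: Outer operation '- [2] 8'
  2 - 8 = -6

-6


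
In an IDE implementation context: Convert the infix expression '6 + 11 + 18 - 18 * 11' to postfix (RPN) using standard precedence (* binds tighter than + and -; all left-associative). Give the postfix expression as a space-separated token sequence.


Applying the shunting-yard algorithm:
  Operand 6 -> output
  Push '+' onto operator stack -> op-stack: [+]
  Operand 11 -> output
  See '+' (prec 1); top '+' (prec 1) >= it -> pop '+' to output
  Push '+' onto operator stack -> op-stack: [+]
  Operand 18 -> output
  See '-' (prec 1); top '+' (prec 1) >= it -> pop '+' to output
  Push '-' onto operator stack -> op-stack: [-]
  Operand 18 -> output
  Push '*' onto operator stack -> op-stack: [-, *]
  Operand 11 -> output
  End of input: pop '*' to output
  End of input: pop '-' to output
Postfix result: 6 11 + 18 + 18 11 * -

6 11 + 18 + 18 11 * -


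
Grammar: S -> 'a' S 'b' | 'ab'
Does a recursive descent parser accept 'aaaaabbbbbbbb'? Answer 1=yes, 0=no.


Grammar accepts strings of the form a^n b^n (n >= 1)
Word: 'aaaaabbbbbbbb'
Counting: 5 a's and 8 b's
Check: 5 == 8? No
Mismatch: a-count != b-count
Rejected

0


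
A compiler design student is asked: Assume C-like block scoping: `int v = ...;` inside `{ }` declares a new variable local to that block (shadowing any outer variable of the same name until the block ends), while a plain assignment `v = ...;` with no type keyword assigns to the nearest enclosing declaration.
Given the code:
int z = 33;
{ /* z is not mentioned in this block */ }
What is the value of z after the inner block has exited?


Analyzing scoping rules:
Outer scope: declares z = 33
Inner block: z is neither redeclared nor assigned -> unchanged
After the block -> 33
Result: 33

33


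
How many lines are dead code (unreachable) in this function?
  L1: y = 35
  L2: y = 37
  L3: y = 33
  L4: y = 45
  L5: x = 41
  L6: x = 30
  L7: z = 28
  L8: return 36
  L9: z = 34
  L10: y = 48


Analyzing control flow:
  L1: reachable (before return)
  L2: reachable (before return)
  L3: reachable (before return)
  L4: reachable (before return)
  L5: reachable (before return)
  L6: reachable (before return)
  L7: reachable (before return)
  L8: reachable (return statement)
  L9: DEAD (after return at L8)
  L10: DEAD (after return at L8)
Return at L8, total lines = 10
Dead lines: L9 through L10
Count: 2

2


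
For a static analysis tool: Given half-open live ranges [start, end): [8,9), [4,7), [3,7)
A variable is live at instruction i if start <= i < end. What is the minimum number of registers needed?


Live ranges:
  Var0: [8, 9)
  Var1: [4, 7)
  Var2: [3, 7)
Sweep-line events (position, delta, active):
  pos=3 start -> active=1
  pos=4 start -> active=2
  pos=7 end -> active=1
  pos=7 end -> active=0
  pos=8 start -> active=1
  pos=9 end -> active=0
Maximum simultaneous active: 2
Minimum registers needed: 2

2


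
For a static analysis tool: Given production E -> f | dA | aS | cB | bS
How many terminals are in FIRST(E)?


Production: E -> f | dA | aS | cB | bS
Examining each alternative for leading terminals:
  E -> f : first terminal = 'f'
  E -> dA : first terminal = 'd'
  E -> aS : first terminal = 'a'
  E -> cB : first terminal = 'c'
  E -> bS : first terminal = 'b'
FIRST(E) = {a, b, c, d, f}
Count: 5

5


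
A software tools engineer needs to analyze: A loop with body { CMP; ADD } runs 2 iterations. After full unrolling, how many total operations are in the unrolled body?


Loop body operations: CMP, ADD (2 ops per iteration)
Unrolling 2 iterations:
  Iteration 1: CMP, ADD (2 ops)
  Iteration 2: CMP, ADD (2 ops)
Total: 2 iterations * 2 ops/iter = 4 operations

4


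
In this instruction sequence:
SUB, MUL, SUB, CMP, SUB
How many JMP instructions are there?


Scanning instruction sequence for JMP:
  Position 1: SUB
  Position 2: MUL
  Position 3: SUB
  Position 4: CMP
  Position 5: SUB
Matches at positions: []
Total JMP count: 0

0


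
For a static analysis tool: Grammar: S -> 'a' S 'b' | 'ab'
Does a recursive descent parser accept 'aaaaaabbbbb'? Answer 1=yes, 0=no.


Grammar accepts strings of the form a^n b^n (n >= 1)
Word: 'aaaaaabbbbb'
Counting: 6 a's and 5 b's
Check: 6 == 5? No
Mismatch: a-count != b-count
Rejected

0


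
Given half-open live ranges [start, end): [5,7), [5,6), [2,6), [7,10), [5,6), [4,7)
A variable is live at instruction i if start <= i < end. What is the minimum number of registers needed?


Live ranges:
  Var0: [5, 7)
  Var1: [5, 6)
  Var2: [2, 6)
  Var3: [7, 10)
  Var4: [5, 6)
  Var5: [4, 7)
Sweep-line events (position, delta, active):
  pos=2 start -> active=1
  pos=4 start -> active=2
  pos=5 start -> active=3
  pos=5 start -> active=4
  pos=5 start -> active=5
  pos=6 end -> active=4
  pos=6 end -> active=3
  pos=6 end -> active=2
  pos=7 end -> active=1
  pos=7 end -> active=0
  pos=7 start -> active=1
  pos=10 end -> active=0
Maximum simultaneous active: 5
Minimum registers needed: 5

5


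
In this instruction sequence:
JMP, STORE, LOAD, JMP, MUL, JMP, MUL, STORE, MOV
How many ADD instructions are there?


Scanning instruction sequence for ADD:
  Position 1: JMP
  Position 2: STORE
  Position 3: LOAD
  Position 4: JMP
  Position 5: MUL
  Position 6: JMP
  Position 7: MUL
  Position 8: STORE
  Position 9: MOV
Matches at positions: []
Total ADD count: 0

0


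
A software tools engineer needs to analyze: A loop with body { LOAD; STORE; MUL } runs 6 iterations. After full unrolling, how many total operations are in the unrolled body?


Loop body operations: LOAD, STORE, MUL (3 ops per iteration)
Unrolling 6 iterations:
  Iteration 1: LOAD, STORE, MUL (3 ops)
  Iteration 2: LOAD, STORE, MUL (3 ops)
  Iteration 3: LOAD, STORE, MUL (3 ops)
  Iteration 4: LOAD, STORE, MUL (3 ops)
  Iteration 5: LOAD, STORE, MUL (3 ops)
  Iteration 6: LOAD, STORE, MUL (3 ops)
Total: 6 iterations * 3 ops/iter = 18 operations

18


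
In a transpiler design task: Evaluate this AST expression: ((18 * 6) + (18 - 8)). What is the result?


Expression: ((18 * 6) + (18 - 8))
Evaluating step by step:
  18 * 6 = 108
  18 - 8 = 10
  108 + 10 = 118
Result: 118

118


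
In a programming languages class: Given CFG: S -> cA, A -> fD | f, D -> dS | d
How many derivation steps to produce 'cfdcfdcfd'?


Grammar: S -> cA, A -> fD | f, D -> dS | d
Deriving 'cfdcfdcfd':
Step 1: S -> cA => cA
Step 2: A -> fD => cfD
Step 3: D -> dS => cfdS
Step 4: S -> cA => cfdcA
Step 5: A -> fD => cfdcfD
Step 6: D -> dS => cfdcfdS
Step 7: S -> cA => cfdcfdcA
Step 8: A -> fD => cfdcfdcfD
Step 9: D -> d => cfdcfdcfd
Total derivation steps: 9

9


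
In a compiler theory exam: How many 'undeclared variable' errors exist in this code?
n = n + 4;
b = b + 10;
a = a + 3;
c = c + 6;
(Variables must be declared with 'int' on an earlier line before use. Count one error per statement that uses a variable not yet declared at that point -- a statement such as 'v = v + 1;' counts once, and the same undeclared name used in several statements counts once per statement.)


Scanning code line by line:
  Line 1: use 'n' -> ERROR (undeclared)
  Line 2: use 'b' -> ERROR (undeclared)
  Line 3: use 'a' -> ERROR (undeclared)
  Line 4: use 'c' -> ERROR (undeclared)
Total undeclared variable errors: 4

4


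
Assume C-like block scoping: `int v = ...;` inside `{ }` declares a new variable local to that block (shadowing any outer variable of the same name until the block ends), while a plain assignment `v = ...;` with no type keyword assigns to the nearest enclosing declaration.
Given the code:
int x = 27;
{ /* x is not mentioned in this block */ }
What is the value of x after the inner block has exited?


Analyzing scoping rules:
Outer scope: declares x = 27
Inner block: x is neither redeclared nor assigned -> unchanged
After the block -> 27
Result: 27

27


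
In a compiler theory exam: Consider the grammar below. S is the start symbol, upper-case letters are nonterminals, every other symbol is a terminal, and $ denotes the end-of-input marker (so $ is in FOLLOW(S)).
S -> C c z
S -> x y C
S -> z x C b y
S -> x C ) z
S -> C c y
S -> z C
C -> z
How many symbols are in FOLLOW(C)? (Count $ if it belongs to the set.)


S is the start symbol and does not occur in any rule body, so FOLLOW(S) = {$}.
Examining every occurrence of C in a rule body:
  S -> C c z : C is followed by terminal 'c' -> add 'c'
  S -> x y C : C is at the right end -> add FOLLOW(S) = {$}
  S -> z x C b y : C is followed by terminal 'b' -> add 'b'
  S -> x C ) z : C is followed by terminal ')' -> add ')'
  S -> C c y : C is followed by terminal 'c' -> add 'c' (already in the set)
  S -> z C : C is at the right end -> add FOLLOW(S) = {$} (already in the set)
  C -> z : C does not occur in the body -> contributes nothing
FOLLOW(C) = {), b, c, $}
Count: 4

4


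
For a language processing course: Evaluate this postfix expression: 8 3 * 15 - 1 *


Processing tokens left to right:
Push 8, Push 3
Pop 8 and 3, compute 8 * 3 = 24, push 24
Push 15
Pop 24 and 15, compute 24 - 15 = 9, push 9
Push 1
Pop 9 and 1, compute 9 * 1 = 9, push 9
Stack result: 9

9


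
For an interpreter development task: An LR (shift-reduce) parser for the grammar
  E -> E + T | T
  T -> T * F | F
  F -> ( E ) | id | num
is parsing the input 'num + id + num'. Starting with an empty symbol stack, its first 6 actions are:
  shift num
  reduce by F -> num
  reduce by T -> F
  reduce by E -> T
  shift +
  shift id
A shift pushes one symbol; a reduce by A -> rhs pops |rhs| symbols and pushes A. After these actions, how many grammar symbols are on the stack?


Tracking the symbol stack through each action:
  Action 1: shift 'num' : push -> stack = [num] (size 1)
  Action 2: reduce by F -> num : pop 1, push F -> stack = [F] (size 1)
  Action 3: reduce by T -> F : pop 1, push T -> stack = [T] (size 1)
  Action 4: reduce by E -> T : pop 1, push E -> stack = [E] (size 1)
  Action 5: shift '+' : push -> stack = [E, +] (size 2)
  Action 6: shift 'id' : push -> stack = [E, +, id] (size 3)
Final stack size: 3

3


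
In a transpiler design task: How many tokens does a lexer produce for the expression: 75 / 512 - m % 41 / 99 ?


Scanning '75 / 512 - m % 41 / 99'
Token 1: '75' -> integer_literal
Token 2: '/' -> operator
Token 3: '512' -> integer_literal
Token 4: '-' -> operator
Token 5: 'm' -> identifier
Token 6: '%' -> operator
Token 7: '41' -> integer_literal
Token 8: '/' -> operator
Token 9: '99' -> integer_literal
Total tokens: 9

9


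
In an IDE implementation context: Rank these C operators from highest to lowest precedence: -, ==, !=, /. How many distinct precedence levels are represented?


Looking up precedence for each operator:
  - -> precedence 5
  == -> precedence 3
  != -> precedence 3
  / -> precedence 6
Sorted highest to lowest: /, -, ==, !=
Distinct precedence values: [6, 5, 3]
Number of distinct levels: 3

3


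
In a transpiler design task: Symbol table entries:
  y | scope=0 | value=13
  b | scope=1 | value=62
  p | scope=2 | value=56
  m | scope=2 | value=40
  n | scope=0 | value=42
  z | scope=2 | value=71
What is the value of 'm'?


Searching symbol table for 'm':
  y | scope=0 | value=13
  b | scope=1 | value=62
  p | scope=2 | value=56
  m | scope=2 | value=40 <- MATCH
  n | scope=0 | value=42
  z | scope=2 | value=71
Found 'm' at scope 2 with value 40

40


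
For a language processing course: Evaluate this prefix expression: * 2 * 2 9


Parsing prefix expression: * 2 * 2 9
Step 1: Innermost operation '* 2 9'
  2 * 9 = 18
Step 2: Outer operation '* 2 [18]'
  2 * 18 = 36

36


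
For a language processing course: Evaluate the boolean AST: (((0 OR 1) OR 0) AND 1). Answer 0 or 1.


Step 1: Evaluate inner node
  0 OR 1 = 1
Step 2: Evaluate next node
  1 OR 0 = 1
Step 3: Evaluate root node
  1 AND 1 = 1

1


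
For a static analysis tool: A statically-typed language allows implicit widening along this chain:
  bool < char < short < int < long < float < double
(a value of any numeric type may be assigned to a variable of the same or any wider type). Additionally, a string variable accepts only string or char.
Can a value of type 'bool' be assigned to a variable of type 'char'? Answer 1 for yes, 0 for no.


Target variable type: char
Source value type: bool
Numeric ranks: bool=0, char=1
Widening allowed iff rank(source) <= rank(target): 0 <= 1? Yes
Result: 1

1


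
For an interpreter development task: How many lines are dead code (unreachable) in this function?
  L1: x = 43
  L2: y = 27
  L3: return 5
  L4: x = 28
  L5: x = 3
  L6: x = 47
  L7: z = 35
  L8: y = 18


Analyzing control flow:
  L1: reachable (before return)
  L2: reachable (before return)
  L3: reachable (return statement)
  L4: DEAD (after return at L3)
  L5: DEAD (after return at L3)
  L6: DEAD (after return at L3)
  L7: DEAD (after return at L3)
  L8: DEAD (after return at L3)
Return at L3, total lines = 8
Dead lines: L4 through L8
Count: 5

5


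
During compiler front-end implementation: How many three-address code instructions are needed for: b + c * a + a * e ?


Expression: b + c * a + a * e
Generating three-address code (respecting * over +/- precedence):
  Instruction 1: t1 = c * a
  Instruction 2: t2 = a * e
  Instruction 3: t3 = b + t1
  Instruction 4: t4 = t3 + t2
Total instructions: 4

4


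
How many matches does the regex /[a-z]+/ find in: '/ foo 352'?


Pattern: /[a-z]+/ (identifiers)
Input: '/ foo 352'
Scanning for matches:
  Match 1: 'foo'
Total matches: 1

1


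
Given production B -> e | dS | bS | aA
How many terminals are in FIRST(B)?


Production: B -> e | dS | bS | aA
Examining each alternative for leading terminals:
  B -> e : first terminal = 'e'
  B -> dS : first terminal = 'd'
  B -> bS : first terminal = 'b'
  B -> aA : first terminal = 'a'
FIRST(B) = {a, b, d, e}
Count: 4

4


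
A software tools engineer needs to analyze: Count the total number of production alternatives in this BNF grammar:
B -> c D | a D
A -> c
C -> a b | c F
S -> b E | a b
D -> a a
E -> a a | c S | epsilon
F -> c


Counting alternatives per rule:
  B: 2 alternative(s)
  A: 1 alternative(s)
  C: 2 alternative(s)
  S: 2 alternative(s)
  D: 1 alternative(s)
  E: 3 alternative(s)
  F: 1 alternative(s)
Sum: 2 + 1 + 2 + 2 + 1 + 3 + 1 = 12

12


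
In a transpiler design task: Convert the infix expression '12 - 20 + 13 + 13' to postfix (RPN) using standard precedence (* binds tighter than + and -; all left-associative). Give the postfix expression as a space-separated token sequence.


Applying the shunting-yard algorithm:
  Operand 12 -> output
  Push '-' onto operator stack -> op-stack: [-]
  Operand 20 -> output
  See '+' (prec 1); top '-' (prec 1) >= it -> pop '-' to output
  Push '+' onto operator stack -> op-stack: [+]
  Operand 13 -> output
  See '+' (prec 1); top '+' (prec 1) >= it -> pop '+' to output
  Push '+' onto operator stack -> op-stack: [+]
  Operand 13 -> output
  End of input: pop '+' to output
Postfix result: 12 20 - 13 + 13 +

12 20 - 13 + 13 +


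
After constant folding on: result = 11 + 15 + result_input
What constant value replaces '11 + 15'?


Identifying constant sub-expression:
  Original: result = 11 + 15 + result_input
  11 and 15 are both compile-time constants
  Evaluating: 11 + 15 = 26
  After folding: result = 26 + result_input

26


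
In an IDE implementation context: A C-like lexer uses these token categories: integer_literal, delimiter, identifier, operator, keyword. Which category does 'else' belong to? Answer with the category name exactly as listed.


Token: 'else'
Checking categories:
  identifier: no
  integer_literal: no
  operator: no
  keyword: YES
  delimiter: no
Category: keyword

keyword


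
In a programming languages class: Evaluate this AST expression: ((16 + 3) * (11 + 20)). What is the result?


Expression: ((16 + 3) * (11 + 20))
Evaluating step by step:
  16 + 3 = 19
  11 + 20 = 31
  19 * 31 = 589
Result: 589

589


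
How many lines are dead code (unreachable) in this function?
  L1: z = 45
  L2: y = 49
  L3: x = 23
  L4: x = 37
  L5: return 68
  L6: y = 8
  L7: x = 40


Analyzing control flow:
  L1: reachable (before return)
  L2: reachable (before return)
  L3: reachable (before return)
  L4: reachable (before return)
  L5: reachable (return statement)
  L6: DEAD (after return at L5)
  L7: DEAD (after return at L5)
Return at L5, total lines = 7
Dead lines: L6 through L7
Count: 2

2


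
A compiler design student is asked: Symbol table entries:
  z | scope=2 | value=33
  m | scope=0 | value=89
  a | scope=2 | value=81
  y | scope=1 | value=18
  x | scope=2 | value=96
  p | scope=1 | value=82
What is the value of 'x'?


Searching symbol table for 'x':
  z | scope=2 | value=33
  m | scope=0 | value=89
  a | scope=2 | value=81
  y | scope=1 | value=18
  x | scope=2 | value=96 <- MATCH
  p | scope=1 | value=82
Found 'x' at scope 2 with value 96

96


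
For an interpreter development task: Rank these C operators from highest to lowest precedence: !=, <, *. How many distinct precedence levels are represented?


Looking up precedence for each operator:
  != -> precedence 3
  < -> precedence 4
  * -> precedence 6
Sorted highest to lowest: *, <, !=
Distinct precedence values: [6, 4, 3]
Number of distinct levels: 3

3


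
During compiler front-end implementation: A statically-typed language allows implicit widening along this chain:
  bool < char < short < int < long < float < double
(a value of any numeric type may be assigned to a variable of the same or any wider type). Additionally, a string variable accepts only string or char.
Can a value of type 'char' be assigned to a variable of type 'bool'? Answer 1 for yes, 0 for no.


Target variable type: bool
Source value type: char
Numeric ranks: char=1, bool=0
Widening allowed iff rank(source) <= rank(target): 1 <= 0? No
Result: 0

0


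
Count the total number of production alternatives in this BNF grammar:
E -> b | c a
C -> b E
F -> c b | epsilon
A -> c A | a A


Counting alternatives per rule:
  E: 2 alternative(s)
  C: 1 alternative(s)
  F: 2 alternative(s)
  A: 2 alternative(s)
Sum: 2 + 1 + 2 + 2 = 7

7


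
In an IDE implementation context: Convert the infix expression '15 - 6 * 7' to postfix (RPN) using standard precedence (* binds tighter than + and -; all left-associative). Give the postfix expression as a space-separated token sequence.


Applying the shunting-yard algorithm:
  Operand 15 -> output
  Push '-' onto operator stack -> op-stack: [-]
  Operand 6 -> output
  Push '*' onto operator stack -> op-stack: [-, *]
  Operand 7 -> output
  End of input: pop '*' to output
  End of input: pop '-' to output
Postfix result: 15 6 7 * -

15 6 7 * -


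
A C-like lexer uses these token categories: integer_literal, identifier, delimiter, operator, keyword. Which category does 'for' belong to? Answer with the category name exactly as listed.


Token: 'for'
Checking categories:
  identifier: no
  integer_literal: no
  operator: no
  keyword: YES
  delimiter: no
Category: keyword

keyword


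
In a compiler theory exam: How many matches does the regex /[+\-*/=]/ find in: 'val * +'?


Pattern: /[+\-*/=]/ (operators)
Input: 'val * +'
Scanning for matches:
  Match 1: '*'
  Match 2: '+'
Total matches: 2

2


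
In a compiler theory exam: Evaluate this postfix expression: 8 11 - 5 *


Processing tokens left to right:
Push 8, Push 11
Pop 8 and 11, compute 8 - 11 = -3, push -3
Push 5
Pop -3 and 5, compute -3 * 5 = -15, push -15
Stack result: -15

-15


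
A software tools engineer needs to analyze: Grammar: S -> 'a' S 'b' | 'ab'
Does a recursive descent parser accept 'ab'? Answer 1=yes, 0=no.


Grammar accepts strings of the form a^n b^n (n >= 1)
Word: 'ab'
Counting: 1 a's and 1 b's
Check: 1 == 1? Yes
Derivation (S -> aSb applied 0 time(s), then S -> ab): S => ab
Accepted

1


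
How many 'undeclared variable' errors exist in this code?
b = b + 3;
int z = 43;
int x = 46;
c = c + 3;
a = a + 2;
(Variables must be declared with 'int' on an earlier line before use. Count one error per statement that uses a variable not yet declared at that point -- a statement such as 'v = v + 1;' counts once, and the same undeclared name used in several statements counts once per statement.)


Scanning code line by line:
  Line 1: use 'b' -> ERROR (undeclared)
  Line 2: declare 'z' -> declared = ['z']
  Line 3: declare 'x' -> declared = ['x', 'z']
  Line 4: use 'c' -> ERROR (undeclared)
  Line 5: use 'a' -> ERROR (undeclared)
Total undeclared variable errors: 3

3


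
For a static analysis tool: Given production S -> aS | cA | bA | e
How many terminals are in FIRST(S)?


Production: S -> aS | cA | bA | e
Examining each alternative for leading terminals:
  S -> aS : first terminal = 'a'
  S -> cA : first terminal = 'c'
  S -> bA : first terminal = 'b'
  S -> e : first terminal = 'e'
FIRST(S) = {a, b, c, e}
Count: 4

4


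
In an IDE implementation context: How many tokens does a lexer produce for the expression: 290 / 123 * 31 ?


Scanning '290 / 123 * 31'
Token 1: '290' -> integer_literal
Token 2: '/' -> operator
Token 3: '123' -> integer_literal
Token 4: '*' -> operator
Token 5: '31' -> integer_literal
Total tokens: 5

5


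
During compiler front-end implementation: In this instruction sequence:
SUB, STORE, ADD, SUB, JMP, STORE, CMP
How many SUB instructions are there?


Scanning instruction sequence for SUB:
  Position 1: SUB <- MATCH
  Position 2: STORE
  Position 3: ADD
  Position 4: SUB <- MATCH
  Position 5: JMP
  Position 6: STORE
  Position 7: CMP
Matches at positions: [1, 4]
Total SUB count: 2

2


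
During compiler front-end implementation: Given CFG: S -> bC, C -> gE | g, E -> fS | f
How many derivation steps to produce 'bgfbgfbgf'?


Grammar: S -> bC, C -> gE | g, E -> fS | f
Deriving 'bgfbgfbgf':
Step 1: S -> bC => bC
Step 2: C -> gE => bgE
Step 3: E -> fS => bgfS
Step 4: S -> bC => bgfbC
Step 5: C -> gE => bgfbgE
Step 6: E -> fS => bgfbgfS
Step 7: S -> bC => bgfbgfbC
Step 8: C -> gE => bgfbgfbgE
Step 9: E -> f => bgfbgfbgf
Total derivation steps: 9

9


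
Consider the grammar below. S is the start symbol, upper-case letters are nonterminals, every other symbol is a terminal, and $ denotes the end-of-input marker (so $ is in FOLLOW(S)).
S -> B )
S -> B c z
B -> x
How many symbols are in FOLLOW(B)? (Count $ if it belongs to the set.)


S is the start symbol and does not occur in any rule body, so FOLLOW(S) = {$}.
Examining every occurrence of B in a rule body:
  S -> B ) : B is followed by terminal ')' -> add ')'
  S -> B c z : B is followed by terminal 'c' -> add 'c'
  B -> x : B does not occur in the body -> contributes nothing
FOLLOW(B) = {), c}
Count: 2

2


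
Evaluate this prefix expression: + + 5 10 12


Parsing prefix expression: + + 5 10 12
Step 1: Innermost operation '+ 5 10'
  5 + 10 = 15
Step 2: Outer operation '+ [15] 12'
  15 + 12 = 27

27


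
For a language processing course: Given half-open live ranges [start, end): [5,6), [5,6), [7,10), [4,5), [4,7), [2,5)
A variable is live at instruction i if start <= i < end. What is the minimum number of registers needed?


Live ranges:
  Var0: [5, 6)
  Var1: [5, 6)
  Var2: [7, 10)
  Var3: [4, 5)
  Var4: [4, 7)
  Var5: [2, 5)
Sweep-line events (position, delta, active):
  pos=2 start -> active=1
  pos=4 start -> active=2
  pos=4 start -> active=3
  pos=5 end -> active=2
  pos=5 end -> active=1
  pos=5 start -> active=2
  pos=5 start -> active=3
  pos=6 end -> active=2
  pos=6 end -> active=1
  pos=7 end -> active=0
  pos=7 start -> active=1
  pos=10 end -> active=0
Maximum simultaneous active: 3
Minimum registers needed: 3

3


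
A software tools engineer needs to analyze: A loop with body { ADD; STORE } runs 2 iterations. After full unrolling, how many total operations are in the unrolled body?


Loop body operations: ADD, STORE (2 ops per iteration)
Unrolling 2 iterations:
  Iteration 1: ADD, STORE (2 ops)
  Iteration 2: ADD, STORE (2 ops)
Total: 2 iterations * 2 ops/iter = 4 operations

4


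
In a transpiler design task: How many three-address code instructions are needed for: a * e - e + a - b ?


Expression: a * e - e + a - b
Generating three-address code (respecting * over +/- precedence):
  Instruction 1: t1 = a * e
  Instruction 2: t2 = t1 - e
  Instruction 3: t3 = t2 + a
  Instruction 4: t4 = t3 - b
Total instructions: 4

4


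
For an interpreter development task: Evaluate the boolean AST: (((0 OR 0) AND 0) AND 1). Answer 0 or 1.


Step 1: Evaluate inner node
  0 OR 0 = 0
Step 2: Evaluate next node
  0 AND 0 = 0
Step 3: Evaluate root node
  0 AND 1 = 0

0


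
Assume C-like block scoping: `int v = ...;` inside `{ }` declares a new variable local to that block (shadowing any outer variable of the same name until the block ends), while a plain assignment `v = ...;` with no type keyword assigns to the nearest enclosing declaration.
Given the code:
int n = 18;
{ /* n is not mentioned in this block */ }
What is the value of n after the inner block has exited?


Analyzing scoping rules:
Outer scope: declares n = 18
Inner block: n is neither redeclared nor assigned -> unchanged
After the block -> 18
Result: 18

18


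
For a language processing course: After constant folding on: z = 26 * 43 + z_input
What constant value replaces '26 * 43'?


Identifying constant sub-expression:
  Original: z = 26 * 43 + z_input
  26 and 43 are both compile-time constants
  Evaluating: 26 * 43 = 1118
  After folding: z = 1118 + z_input

1118


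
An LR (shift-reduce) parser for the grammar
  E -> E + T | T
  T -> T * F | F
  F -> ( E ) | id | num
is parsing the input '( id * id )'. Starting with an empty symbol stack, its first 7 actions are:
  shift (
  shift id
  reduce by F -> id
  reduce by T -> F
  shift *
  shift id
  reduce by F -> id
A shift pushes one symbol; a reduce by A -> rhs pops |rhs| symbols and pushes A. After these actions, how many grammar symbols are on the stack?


Tracking the symbol stack through each action:
  Action 1: shift '(' : push -> stack = [(] (size 1)
  Action 2: shift 'id' : push -> stack = [(, id] (size 2)
  Action 3: reduce by F -> id : pop 1, push F -> stack = [(, F] (size 2)
  Action 4: reduce by T -> F : pop 1, push T -> stack = [(, T] (size 2)
  Action 5: shift '*' : push -> stack = [(, T, *] (size 3)
  Action 6: shift 'id' : push -> stack = [(, T, *, id] (size 4)
  Action 7: reduce by F -> id : pop 1, push F -> stack = [(, T, *, F] (size 4)
Final stack size: 4

4


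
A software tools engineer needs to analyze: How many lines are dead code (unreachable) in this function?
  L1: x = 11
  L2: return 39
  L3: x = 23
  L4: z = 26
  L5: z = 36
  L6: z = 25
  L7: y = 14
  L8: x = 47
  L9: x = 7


Analyzing control flow:
  L1: reachable (before return)
  L2: reachable (return statement)
  L3: DEAD (after return at L2)
  L4: DEAD (after return at L2)
  L5: DEAD (after return at L2)
  L6: DEAD (after return at L2)
  L7: DEAD (after return at L2)
  L8: DEAD (after return at L2)
  L9: DEAD (after return at L2)
Return at L2, total lines = 9
Dead lines: L3 through L9
Count: 7

7


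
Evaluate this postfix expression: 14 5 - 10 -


Processing tokens left to right:
Push 14, Push 5
Pop 14 and 5, compute 14 - 5 = 9, push 9
Push 10
Pop 9 and 10, compute 9 - 10 = -1, push -1
Stack result: -1

-1


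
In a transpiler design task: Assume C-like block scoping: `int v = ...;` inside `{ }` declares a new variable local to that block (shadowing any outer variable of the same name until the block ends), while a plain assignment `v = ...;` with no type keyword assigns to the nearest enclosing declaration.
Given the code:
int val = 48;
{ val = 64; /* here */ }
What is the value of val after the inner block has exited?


Analyzing scoping rules:
Outer scope: declares val = 48
Inner block: 'val = 64;' has no type keyword, so it is an assignment to the outer val (no shadowing)
The assignment changed the outer variable itself, so the new value persists after the block -> 64
Result: 64

64


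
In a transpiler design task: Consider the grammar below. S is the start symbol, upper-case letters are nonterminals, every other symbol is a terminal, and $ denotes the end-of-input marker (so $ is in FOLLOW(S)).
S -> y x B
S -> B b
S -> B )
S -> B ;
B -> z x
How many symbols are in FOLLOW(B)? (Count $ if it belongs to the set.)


S is the start symbol and does not occur in any rule body, so FOLLOW(S) = {$}.
Examining every occurrence of B in a rule body:
  S -> y x B : B is at the right end -> add FOLLOW(S) = {$}
  S -> B b : B is followed by terminal 'b' -> add 'b'
  S -> B ) : B is followed by terminal ')' -> add ')'
  S -> B ; : B is followed by terminal ';' -> add ';'
  B -> z x : B does not occur in the body -> contributes nothing
FOLLOW(B) = {), ;, b, $}
Count: 4

4


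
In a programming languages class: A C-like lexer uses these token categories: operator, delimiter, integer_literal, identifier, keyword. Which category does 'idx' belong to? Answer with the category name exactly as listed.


Token: 'idx'
Checking categories:
  identifier: YES
  integer_literal: no
  operator: no
  keyword: no
  delimiter: no
Category: identifier

identifier


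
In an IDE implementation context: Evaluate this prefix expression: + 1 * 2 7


Parsing prefix expression: + 1 * 2 7
Step 1: Innermost operation '* 2 7'
  2 * 7 = 14
Step 2: Outer operation '+ 1 [14]'
  1 + 14 = 15

15


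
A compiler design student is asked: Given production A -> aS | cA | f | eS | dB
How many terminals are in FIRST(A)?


Production: A -> aS | cA | f | eS | dB
Examining each alternative for leading terminals:
  A -> aS : first terminal = 'a'
  A -> cA : first terminal = 'c'
  A -> f : first terminal = 'f'
  A -> eS : first terminal = 'e'
  A -> dB : first terminal = 'd'
FIRST(A) = {a, c, d, e, f}
Count: 5

5


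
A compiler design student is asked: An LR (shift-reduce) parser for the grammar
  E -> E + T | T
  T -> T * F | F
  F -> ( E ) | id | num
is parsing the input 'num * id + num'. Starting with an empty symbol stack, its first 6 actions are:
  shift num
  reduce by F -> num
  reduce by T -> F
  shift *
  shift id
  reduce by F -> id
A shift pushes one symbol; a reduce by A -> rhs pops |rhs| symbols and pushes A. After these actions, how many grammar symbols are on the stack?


Tracking the symbol stack through each action:
  Action 1: shift 'num' : push -> stack = [num] (size 1)
  Action 2: reduce by F -> num : pop 1, push F -> stack = [F] (size 1)
  Action 3: reduce by T -> F : pop 1, push T -> stack = [T] (size 1)
  Action 4: shift '*' : push -> stack = [T, *] (size 2)
  Action 5: shift 'id' : push -> stack = [T, *, id] (size 3)
  Action 6: reduce by F -> id : pop 1, push F -> stack = [T, *, F] (size 3)
Final stack size: 3

3


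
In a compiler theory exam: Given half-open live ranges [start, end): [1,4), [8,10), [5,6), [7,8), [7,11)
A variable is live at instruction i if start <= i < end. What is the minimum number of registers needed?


Live ranges:
  Var0: [1, 4)
  Var1: [8, 10)
  Var2: [5, 6)
  Var3: [7, 8)
  Var4: [7, 11)
Sweep-line events (position, delta, active):
  pos=1 start -> active=1
  pos=4 end -> active=0
  pos=5 start -> active=1
  pos=6 end -> active=0
  pos=7 start -> active=1
  pos=7 start -> active=2
  pos=8 end -> active=1
  pos=8 start -> active=2
  pos=10 end -> active=1
  pos=11 end -> active=0
Maximum simultaneous active: 2
Minimum registers needed: 2

2
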